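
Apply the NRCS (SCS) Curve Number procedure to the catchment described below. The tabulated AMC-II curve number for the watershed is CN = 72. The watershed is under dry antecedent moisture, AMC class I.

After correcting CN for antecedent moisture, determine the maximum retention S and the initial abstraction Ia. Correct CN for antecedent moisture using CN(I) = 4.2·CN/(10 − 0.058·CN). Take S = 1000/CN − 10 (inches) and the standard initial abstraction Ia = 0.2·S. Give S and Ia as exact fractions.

Dry (AMC I): CN(I) = 4.2·72/(10 − 0.058·72) = (1512/5)/(728/125) = 675/13 ≈ 51.923
Retention S: 1000/CN − 10 with CN=51.923 → S = 250/27 ≈ 9.259 in
Ia = 0.2·(250/27) = 50/27 in ≈ 1.852 in

S = 250/27 in ≈ 9.259 in; Ia = 50/27 in ≈ 1.852 in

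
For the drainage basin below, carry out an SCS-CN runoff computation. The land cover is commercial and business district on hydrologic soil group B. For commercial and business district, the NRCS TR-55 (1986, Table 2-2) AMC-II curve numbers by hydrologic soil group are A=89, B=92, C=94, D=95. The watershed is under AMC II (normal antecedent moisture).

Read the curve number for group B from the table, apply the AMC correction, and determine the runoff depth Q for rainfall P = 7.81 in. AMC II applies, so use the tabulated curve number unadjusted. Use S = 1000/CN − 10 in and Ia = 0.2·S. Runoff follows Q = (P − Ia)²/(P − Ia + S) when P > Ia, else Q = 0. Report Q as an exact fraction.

Q = 308458969/44994900 in ≈ 6.855 in

NRCS table: commercial and business district, soil group B → CN(II) = 92
AMC II — tabulated CN = 92 applies directly.
Max retention: S = 1000/92 − 10 = 20/23 in (≈ 0.870 in)
Ia = 0.2·(20/23) = 4/23 in ≈ 0.174 in
Since P=7.810 > Ia=0.174: effective rainfall P−Ia = 17563/2300 in
Runoff Q = (P−Ia)²/(P−Ia+S) = (7.636)²/(7.636+0.870) = 308458969/44994900 ≈ 6.855 in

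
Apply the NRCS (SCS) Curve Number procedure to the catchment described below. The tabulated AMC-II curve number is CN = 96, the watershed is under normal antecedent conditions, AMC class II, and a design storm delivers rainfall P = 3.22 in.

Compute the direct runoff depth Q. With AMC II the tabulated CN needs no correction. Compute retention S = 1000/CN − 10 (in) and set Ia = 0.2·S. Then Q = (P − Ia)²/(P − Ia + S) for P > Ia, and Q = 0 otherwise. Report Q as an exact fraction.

CN(II) = 96; AMC II needs no correction.
Retention S: 1000/CN − 10 with CN=96.000 → S = 5/12 ≈ 0.417 in
Initial abstraction Ia = S/5 = (5/12)/5 = 1/12 ≈ 0.083 in
P − Ia = 3.220 − 0.083 = 941/300 ≈ 3.137 in (> 0, runoff occurs)
Q = (941/300)²/((941/300) + 5/12) = (885481/90000)/(533/150) = 885481/319800 in ≈ 2.769 in

Q = 885481/319800 in ≈ 2.769 in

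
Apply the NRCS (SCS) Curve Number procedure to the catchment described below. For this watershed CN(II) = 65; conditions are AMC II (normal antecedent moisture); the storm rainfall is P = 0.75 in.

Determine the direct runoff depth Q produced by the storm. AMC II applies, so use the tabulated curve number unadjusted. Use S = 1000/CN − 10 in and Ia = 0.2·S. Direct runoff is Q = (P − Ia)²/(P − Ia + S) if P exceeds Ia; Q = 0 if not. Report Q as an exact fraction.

Q = 0 in ≈ 0.000 in

Average conditions: CN = 65 (no AMC adjustment).
Retention S: 1000/CN − 10 with CN=65.000 → S = 70/13 ≈ 5.385 in
Ia = 0.2S: 0.2·5.385 = 1.077 in (exactly 14/13)
P = 0.750 ≤ Ia = 1.077 in: entire storm abstracted, Q = 0.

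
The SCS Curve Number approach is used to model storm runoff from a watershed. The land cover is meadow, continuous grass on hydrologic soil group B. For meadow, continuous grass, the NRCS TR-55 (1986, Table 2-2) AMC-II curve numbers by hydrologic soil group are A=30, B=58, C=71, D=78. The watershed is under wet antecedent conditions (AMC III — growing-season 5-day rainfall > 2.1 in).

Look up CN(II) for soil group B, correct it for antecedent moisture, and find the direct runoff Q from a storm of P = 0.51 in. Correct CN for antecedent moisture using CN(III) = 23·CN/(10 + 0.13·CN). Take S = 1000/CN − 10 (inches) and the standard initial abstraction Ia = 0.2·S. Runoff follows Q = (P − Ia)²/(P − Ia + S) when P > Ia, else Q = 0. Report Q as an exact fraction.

Q = 0 in ≈ 0.000 in

NRCS table: meadow, continuous grass, soil group B → CN(II) = 58
Wet (AMC III): CN(III) = 23·58/(10 + 0.13·58) = 1334/(877/50) = 66700/877 ≈ 76.055
S = 1000/(66700/877) − 10 = 2100/667 in ≈ 3.148 in
Ia = 0.2·(2100/667) = 420/667 in ≈ 0.630 in
P = 0.510 ≤ Ia = 0.630 in: entire storm abstracted, Q = 0.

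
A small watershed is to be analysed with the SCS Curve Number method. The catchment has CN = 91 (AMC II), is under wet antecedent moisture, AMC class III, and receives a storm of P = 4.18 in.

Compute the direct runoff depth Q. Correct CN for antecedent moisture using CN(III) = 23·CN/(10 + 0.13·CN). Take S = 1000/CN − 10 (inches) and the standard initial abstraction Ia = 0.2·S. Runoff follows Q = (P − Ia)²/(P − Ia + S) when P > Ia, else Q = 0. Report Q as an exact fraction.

Q = 183558262969/49545182050 in ≈ 3.705 in

Wet (AMC III): CN(III) = 23·91/(10 + 0.13·91) = 2093/(2183/100) = 209300/2183 ≈ 95.877
Retention S: 1000/CN − 10 with CN=95.877 → S = 900/2093 ≈ 0.430 in
Ia = 0.2S: 0.2·0.430 = 0.086 in (exactly 180/2093)
P − Ia = 4.180 − 0.086 = 428437/104650 ≈ 4.094 in (> 0, runoff occurs)
Runoff Q = (P−Ia)²/(P−Ia+S) = (4.094)²/(4.094+0.430) = 183558262969/49545182050 ≈ 3.705 in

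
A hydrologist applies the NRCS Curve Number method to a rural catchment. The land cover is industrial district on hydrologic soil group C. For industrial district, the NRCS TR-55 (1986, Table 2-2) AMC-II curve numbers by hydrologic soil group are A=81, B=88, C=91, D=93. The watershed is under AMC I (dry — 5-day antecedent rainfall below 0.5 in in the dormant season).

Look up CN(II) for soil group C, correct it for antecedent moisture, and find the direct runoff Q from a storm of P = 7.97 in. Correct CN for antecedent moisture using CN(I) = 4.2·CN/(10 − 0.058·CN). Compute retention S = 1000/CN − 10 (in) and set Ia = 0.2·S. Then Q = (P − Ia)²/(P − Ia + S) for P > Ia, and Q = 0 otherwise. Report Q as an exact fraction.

Q = 228186780721/39983789300 in ≈ 5.707 in

NRCS table: industrial district, soil group C → CN(II) = 91
CN(I) from CN(II)=91: (4.2·91)/(10 − 0.058·91) = 63700/787 ≈ 80.940
Max retention: S = 1000/(63700/787) − 10 = 1500/637 in (≈ 2.355 in)
Initial abstraction Ia = S/5 = (1500/637)/5 = 300/637 ≈ 0.471 in
P − Ia = 7.970 − 0.471 = 477689/63700 ≈ 7.499 in (> 0, runoff occurs)
Runoff Q = (P−Ia)²/(P−Ia+S) = (7.499)²/(7.499+2.355) = 228186780721/39983789300 ≈ 5.707 in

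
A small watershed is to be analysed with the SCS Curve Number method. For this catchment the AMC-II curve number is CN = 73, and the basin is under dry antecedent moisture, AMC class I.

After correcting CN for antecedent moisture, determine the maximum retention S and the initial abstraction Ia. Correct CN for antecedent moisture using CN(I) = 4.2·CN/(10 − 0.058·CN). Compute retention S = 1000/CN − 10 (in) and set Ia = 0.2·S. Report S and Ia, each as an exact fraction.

S = 4500/511 in ≈ 8.806 in; Ia = 900/511 in ≈ 1.761 in

Adjust CN=73 to AMC I: 4.2·73/(10 − 0.058·73) → (1533/5) ÷ (2883/500) = 51100/961 ≈ 53.174
Retention S: 1000/CN − 10 with CN=53.174 → S = 4500/511 ≈ 8.806 in
Initial abstraction Ia = S/5 = (4500/511)/5 = 900/511 ≈ 1.761 in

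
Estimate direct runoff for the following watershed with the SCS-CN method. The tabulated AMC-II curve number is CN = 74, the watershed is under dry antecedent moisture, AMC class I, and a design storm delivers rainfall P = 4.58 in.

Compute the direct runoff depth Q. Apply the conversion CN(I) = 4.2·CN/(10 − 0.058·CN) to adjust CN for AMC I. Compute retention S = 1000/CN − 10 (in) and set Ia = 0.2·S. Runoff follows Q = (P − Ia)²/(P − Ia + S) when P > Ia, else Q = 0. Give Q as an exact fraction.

Q = 12753862489/17013697050 in ≈ 0.750 in

CN(I) from CN(II)=74: (4.2·74)/(10 − 0.058·74) = 77700/1427 ≈ 54.450
S = 1000/(77700/1427) − 10 = 6500/777 in ≈ 8.366 in
Ia = 0.2·(6500/777) = 1300/777 in ≈ 1.673 in
Excess rainfall: 4.580 − 1.673 = 2.907 in; P > Ia so Q > 0
Q: (112933/38850)² ÷ (437933/38850) = 12753862489/17013697050 in (≈ 0.750 in)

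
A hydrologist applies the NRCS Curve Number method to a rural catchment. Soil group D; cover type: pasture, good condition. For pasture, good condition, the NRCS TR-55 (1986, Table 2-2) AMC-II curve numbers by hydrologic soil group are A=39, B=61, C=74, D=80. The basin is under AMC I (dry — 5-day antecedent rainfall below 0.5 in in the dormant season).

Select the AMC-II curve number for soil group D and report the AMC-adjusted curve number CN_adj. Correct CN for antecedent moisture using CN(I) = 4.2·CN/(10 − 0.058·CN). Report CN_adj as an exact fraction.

CN_adj = 4200/67 ≈ 62.687

NRCS table: pasture, good condition, soil group D → CN(II) = 80
CN(I) from CN(II)=80: (4.2·80)/(10 − 0.058·80) = 4200/67 ≈ 62.687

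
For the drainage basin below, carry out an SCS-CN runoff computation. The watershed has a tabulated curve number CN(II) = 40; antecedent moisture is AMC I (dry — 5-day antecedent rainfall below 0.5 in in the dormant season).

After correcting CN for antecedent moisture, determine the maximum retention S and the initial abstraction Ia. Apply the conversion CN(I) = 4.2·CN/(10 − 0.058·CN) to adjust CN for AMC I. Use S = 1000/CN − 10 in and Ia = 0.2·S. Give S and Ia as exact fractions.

Dry (AMC I): CN(I) = 4.2·40/(10 − 0.058·40) = 168/(192/25) = 175/8 ≈ 21.875
S = 1000/(175/8) − 10 = 250/7 in ≈ 35.714 in
Ia = 0.2·(250/7) = 50/7 in ≈ 7.143 in

S = 250/7 in ≈ 35.714 in; Ia = 50/7 in ≈ 7.143 in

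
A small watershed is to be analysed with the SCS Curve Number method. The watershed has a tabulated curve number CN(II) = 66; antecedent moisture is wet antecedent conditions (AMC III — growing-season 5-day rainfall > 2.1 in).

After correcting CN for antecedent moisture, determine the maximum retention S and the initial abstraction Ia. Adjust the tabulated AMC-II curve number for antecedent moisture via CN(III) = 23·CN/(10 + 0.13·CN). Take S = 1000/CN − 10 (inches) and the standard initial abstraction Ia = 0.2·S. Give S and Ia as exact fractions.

CN(III) from CN(II)=66: (23·66)/(10 + 0.13·66) = 75900/929 ≈ 81.701
S = 1000/(75900/929) − 10 = 1700/759 in ≈ 2.240 in
Ia = 0.2S: 0.2·2.240 = 0.448 in (exactly 340/759)

S = 1700/759 in ≈ 2.240 in; Ia = 340/759 in ≈ 0.448 in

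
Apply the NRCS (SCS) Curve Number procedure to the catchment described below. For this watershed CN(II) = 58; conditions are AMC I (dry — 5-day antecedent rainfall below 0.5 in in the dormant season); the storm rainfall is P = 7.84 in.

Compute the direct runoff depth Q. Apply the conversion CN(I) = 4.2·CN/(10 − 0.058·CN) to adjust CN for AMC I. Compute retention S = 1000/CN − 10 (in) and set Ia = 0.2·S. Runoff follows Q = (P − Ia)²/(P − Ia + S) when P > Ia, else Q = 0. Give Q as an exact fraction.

Q = 2534464/2842725 in ≈ 0.892 in

CN(I) from CN(II)=58: (4.2·58)/(10 − 0.058·58) = 2900/79 ≈ 36.709
S = 1000/(2900/79) − 10 = 500/29 in ≈ 17.241 in
Ia = 0.2·(500/29) = 100/29 in ≈ 3.448 in
Excess rainfall: 7.840 − 3.448 = 4.392 in; P > Ia so Q > 0
Q = (3184/725)²/((3184/725) + 500/29) = (10137856/525625)/(15684/725) = 2534464/2842725 in ≈ 0.892 in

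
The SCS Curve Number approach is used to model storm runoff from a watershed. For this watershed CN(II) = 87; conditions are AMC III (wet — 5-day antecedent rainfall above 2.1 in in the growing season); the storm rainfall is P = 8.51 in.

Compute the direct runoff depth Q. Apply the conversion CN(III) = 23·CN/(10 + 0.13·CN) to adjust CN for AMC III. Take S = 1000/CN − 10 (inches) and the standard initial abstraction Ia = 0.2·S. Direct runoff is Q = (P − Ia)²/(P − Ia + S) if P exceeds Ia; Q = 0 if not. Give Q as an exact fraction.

Q = 2811829276201/361550885100 in ≈ 7.777 in

CN(III) from CN(II)=87: (23·87)/(10 + 0.13·87) = 200100/2131 ≈ 93.900
S = 1000/(200100/2131) − 10 = 1300/2001 in ≈ 0.650 in
Ia = 0.2·(1300/2001) = 260/2001 in ≈ 0.130 in
Since P=8.510 > Ia=0.130: effective rainfall P−Ia = 1676851/200100 in
Q: (1676851/200100)² ÷ (1806851/200100) = 2811829276201/361550885100 in (≈ 7.777 in)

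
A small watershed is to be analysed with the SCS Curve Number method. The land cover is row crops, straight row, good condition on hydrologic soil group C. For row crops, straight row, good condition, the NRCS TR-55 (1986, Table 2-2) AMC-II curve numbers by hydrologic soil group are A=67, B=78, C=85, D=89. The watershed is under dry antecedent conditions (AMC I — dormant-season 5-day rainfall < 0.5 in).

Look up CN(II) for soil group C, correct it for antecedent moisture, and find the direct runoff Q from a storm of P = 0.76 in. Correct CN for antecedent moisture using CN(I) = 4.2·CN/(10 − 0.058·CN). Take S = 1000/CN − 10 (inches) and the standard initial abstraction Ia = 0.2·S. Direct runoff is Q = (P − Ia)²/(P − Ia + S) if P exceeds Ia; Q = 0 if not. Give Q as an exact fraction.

NRCS table: row crops, straight row, good condition, soil group C → CN(II) = 85
CN(I) from CN(II)=85: (4.2·85)/(10 − 0.058·85) = 11900/169 ≈ 70.414
Retention S: 1000/CN − 10 with CN=70.414 → S = 500/119 ≈ 4.202 in
Initial abstraction Ia = S/5 = (500/119)/5 = 100/119 ≈ 0.840 in
P = 0.760 ≤ Ia = 0.840 in: entire storm abstracted, Q = 0.

Q = 0 in ≈ 0.000 in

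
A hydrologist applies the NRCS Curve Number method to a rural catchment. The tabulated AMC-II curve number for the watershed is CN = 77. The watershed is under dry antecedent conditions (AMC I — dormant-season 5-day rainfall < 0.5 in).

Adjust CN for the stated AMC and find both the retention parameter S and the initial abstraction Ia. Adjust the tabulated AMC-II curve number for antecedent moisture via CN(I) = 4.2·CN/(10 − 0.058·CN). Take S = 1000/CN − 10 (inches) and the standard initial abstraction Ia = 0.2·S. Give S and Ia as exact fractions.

CN(I) from CN(II)=77: (4.2·77)/(10 − 0.058·77) = 161700/2767 ≈ 58.439
Retention S: 1000/CN − 10 with CN=58.439 → S = 11500/1617 ≈ 7.112 in
Ia = 0.2S: 0.2·7.112 = 1.422 in (exactly 2300/1617)

S = 11500/1617 in ≈ 7.112 in; Ia = 2300/1617 in ≈ 1.422 in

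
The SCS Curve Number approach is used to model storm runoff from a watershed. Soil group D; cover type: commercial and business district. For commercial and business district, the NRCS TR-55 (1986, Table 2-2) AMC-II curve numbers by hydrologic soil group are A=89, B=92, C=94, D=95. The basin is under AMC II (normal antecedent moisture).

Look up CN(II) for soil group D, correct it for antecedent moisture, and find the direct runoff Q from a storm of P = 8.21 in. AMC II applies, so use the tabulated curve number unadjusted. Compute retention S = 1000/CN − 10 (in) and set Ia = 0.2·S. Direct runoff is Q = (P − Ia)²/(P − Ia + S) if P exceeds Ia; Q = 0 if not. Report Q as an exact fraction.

Q = 237129201/31158100 in ≈ 7.611 in

NRCS table: commercial and business district, soil group D → CN(II) = 95
Average conditions: CN = 95 (no AMC adjustment).
Retention S: 1000/CN − 10 with CN=95.000 → S = 10/19 ≈ 0.526 in
Initial abstraction Ia = S/5 = (10/19)/5 = 2/19 ≈ 0.105 in
P − Ia = 8.210 − 0.105 = 15399/1900 ≈ 8.105 in (> 0, runoff occurs)
Q = (15399/1900)²/((15399/1900) + 10/19) = (237129201/3610000)/(16399/1900) = 237129201/31158100 in ≈ 7.611 in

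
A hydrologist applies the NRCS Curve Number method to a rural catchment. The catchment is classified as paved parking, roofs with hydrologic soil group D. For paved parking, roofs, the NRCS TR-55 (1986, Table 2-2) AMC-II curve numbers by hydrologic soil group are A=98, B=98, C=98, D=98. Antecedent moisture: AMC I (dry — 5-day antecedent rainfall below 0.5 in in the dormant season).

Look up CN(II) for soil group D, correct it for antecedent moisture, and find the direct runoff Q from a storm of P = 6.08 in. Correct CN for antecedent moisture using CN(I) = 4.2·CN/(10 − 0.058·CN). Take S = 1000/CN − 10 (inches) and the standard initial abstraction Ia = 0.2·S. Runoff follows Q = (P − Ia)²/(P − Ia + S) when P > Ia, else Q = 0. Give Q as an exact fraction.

Q = 2960959058/535105725 in ≈ 5.533 in

NRCS table: paved parking, roofs, soil group D → CN(II) = 98
Adjust CN=98 to AMC I: 4.2·98/(10 − 0.058·98) → (2058/5) ÷ (1079/250) = 102900/1079 ≈ 95.366
Max retention: S = 1000/(102900/1079) − 10 = 500/1029 in (≈ 0.486 in)
Initial abstraction Ia = S/5 = (500/1029)/5 = 100/1029 ≈ 0.097 in
Since P=6.080 > Ia=0.097: effective rainfall P−Ia = 153908/25725 in
Q = (153908/25725)²/((153908/25725) + 500/1029) = (23687672464/661775625)/(166408/25725) = 2960959058/535105725 in ≈ 5.533 in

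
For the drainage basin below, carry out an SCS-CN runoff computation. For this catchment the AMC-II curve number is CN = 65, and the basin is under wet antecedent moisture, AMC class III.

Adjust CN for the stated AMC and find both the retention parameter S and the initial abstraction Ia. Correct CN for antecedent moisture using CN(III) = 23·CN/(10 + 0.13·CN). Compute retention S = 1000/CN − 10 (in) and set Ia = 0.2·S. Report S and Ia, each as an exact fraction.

S = 700/299 in ≈ 2.341 in; Ia = 140/299 in ≈ 0.468 in

Wet (AMC III): CN(III) = 23·65/(10 + 0.13·65) = 1495/(369/20) = 29900/369 ≈ 81.030
S = 1000/(29900/369) − 10 = 700/299 in ≈ 2.341 in
Initial abstraction Ia = S/5 = (700/299)/5 = 140/299 ≈ 0.468 in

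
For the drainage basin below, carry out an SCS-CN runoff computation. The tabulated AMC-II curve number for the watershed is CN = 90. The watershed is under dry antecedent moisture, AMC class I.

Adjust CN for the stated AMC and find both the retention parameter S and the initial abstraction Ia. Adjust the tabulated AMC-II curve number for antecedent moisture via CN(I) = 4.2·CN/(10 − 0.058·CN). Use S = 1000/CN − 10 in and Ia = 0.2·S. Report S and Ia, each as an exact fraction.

Dry (AMC I): CN(I) = 4.2·90/(10 − 0.058·90) = 378/(239/50) = 18900/239 ≈ 79.079
Retention S: 1000/CN − 10 with CN=79.079 → S = 500/189 ≈ 2.646 in
Ia = 0.2·(500/189) = 100/189 in ≈ 0.529 in

S = 500/189 in ≈ 2.646 in; Ia = 100/189 in ≈ 0.529 in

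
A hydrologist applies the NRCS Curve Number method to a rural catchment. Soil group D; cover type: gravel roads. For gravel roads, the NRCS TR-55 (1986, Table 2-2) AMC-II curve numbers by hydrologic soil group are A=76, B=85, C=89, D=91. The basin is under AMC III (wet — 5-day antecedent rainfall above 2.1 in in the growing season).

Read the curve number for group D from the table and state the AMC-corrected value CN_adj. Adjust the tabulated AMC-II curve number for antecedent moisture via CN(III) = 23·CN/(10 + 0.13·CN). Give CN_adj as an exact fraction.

NRCS table: gravel roads, soil group D → CN(II) = 91
CN(III) from CN(II)=91: (23·91)/(10 + 0.13·91) = 209300/2183 ≈ 95.877

CN_adj = 209300/2183 ≈ 95.877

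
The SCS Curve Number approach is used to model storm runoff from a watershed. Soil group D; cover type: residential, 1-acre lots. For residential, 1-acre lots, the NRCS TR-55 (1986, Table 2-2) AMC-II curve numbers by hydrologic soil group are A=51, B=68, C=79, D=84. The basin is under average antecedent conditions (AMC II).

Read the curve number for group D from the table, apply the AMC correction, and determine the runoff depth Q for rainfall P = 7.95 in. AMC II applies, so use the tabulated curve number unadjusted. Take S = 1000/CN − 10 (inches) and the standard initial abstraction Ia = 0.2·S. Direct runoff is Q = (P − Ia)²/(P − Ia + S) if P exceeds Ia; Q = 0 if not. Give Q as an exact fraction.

NRCS table: residential, 1-acre lots, soil group D → CN(II) = 84
AMC II — tabulated CN = 84 applies directly.
Retention S: 1000/CN − 10 with CN=84.000 → S = 40/21 ≈ 1.905 in
Ia = 0.2·(40/21) = 8/21 in ≈ 0.381 in
Excess rainfall: 7.950 − 0.381 = 7.569 in; P > Ia so Q > 0
Q: (3179/420)² ÷ (3979/420) = 10106041/1671180 in (≈ 6.047 in)

Q = 10106041/1671180 in ≈ 6.047 in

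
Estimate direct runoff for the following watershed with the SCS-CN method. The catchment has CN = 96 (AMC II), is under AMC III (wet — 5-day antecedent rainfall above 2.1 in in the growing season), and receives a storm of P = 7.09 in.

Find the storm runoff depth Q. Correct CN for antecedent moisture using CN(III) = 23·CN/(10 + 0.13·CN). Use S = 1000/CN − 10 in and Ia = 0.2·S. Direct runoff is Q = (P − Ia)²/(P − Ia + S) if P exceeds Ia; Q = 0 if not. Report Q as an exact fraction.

Q = 2368866241/344454900 in ≈ 6.877 in

CN(III) from CN(II)=96: (23·96)/(10 + 0.13·96) = 27600/281 ≈ 98.221
Max retention: S = 1000/(27600/281) − 10 = 25/138 in (≈ 0.181 in)
Initial abstraction Ia = S/5 = (25/138)/5 = 5/138 ≈ 0.036 in
Since P=7.090 > Ia=0.036: effective rainfall P−Ia = 48671/6900 in
Q = (48671/6900)²/((48671/6900) + 25/138) = (2368866241/47610000)/(49921/6900) = 2368866241/344454900 in ≈ 6.877 in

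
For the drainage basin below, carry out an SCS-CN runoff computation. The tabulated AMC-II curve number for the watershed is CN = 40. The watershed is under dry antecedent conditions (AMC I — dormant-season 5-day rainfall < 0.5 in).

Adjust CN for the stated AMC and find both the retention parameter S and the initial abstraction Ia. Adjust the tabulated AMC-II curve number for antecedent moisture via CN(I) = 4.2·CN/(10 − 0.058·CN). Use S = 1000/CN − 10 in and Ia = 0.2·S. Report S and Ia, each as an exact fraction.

Dry (AMC I): CN(I) = 4.2·40/(10 − 0.058·40) = 168/(192/25) = 175/8 ≈ 21.875
Max retention: S = 1000/(175/8) − 10 = 250/7 in (≈ 35.714 in)
Ia = 0.2·(250/7) = 50/7 in ≈ 7.143 in

S = 250/7 in ≈ 35.714 in; Ia = 50/7 in ≈ 7.143 in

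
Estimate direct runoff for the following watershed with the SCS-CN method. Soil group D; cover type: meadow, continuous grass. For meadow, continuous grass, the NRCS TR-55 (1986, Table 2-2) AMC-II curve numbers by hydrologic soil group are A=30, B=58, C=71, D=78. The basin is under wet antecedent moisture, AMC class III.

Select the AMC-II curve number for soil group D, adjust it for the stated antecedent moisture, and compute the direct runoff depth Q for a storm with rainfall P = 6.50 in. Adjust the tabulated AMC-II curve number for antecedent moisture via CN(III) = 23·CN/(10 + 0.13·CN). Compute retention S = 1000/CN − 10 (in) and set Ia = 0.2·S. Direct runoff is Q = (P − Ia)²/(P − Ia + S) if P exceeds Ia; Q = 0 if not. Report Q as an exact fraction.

Q = 125910841/24077274 in ≈ 5.229 in

NRCS table: meadow, continuous grass, soil group D → CN(II) = 78
CN(III) from CN(II)=78: (23·78)/(10 + 0.13·78) = 89700/1007 ≈ 89.076
Max retention: S = 1000/(89700/1007) − 10 = 1100/897 in (≈ 1.226 in)
Initial abstraction Ia = S/5 = (1100/897)/5 = 220/897 ≈ 0.245 in
Excess rainfall: 6.500 − 0.245 = 6.255 in; P > Ia so Q > 0
Q = (11221/1794)²/((11221/1794) + 1100/897) = (125910841/3218436)/(13421/1794) = 125910841/24077274 in ≈ 5.229 in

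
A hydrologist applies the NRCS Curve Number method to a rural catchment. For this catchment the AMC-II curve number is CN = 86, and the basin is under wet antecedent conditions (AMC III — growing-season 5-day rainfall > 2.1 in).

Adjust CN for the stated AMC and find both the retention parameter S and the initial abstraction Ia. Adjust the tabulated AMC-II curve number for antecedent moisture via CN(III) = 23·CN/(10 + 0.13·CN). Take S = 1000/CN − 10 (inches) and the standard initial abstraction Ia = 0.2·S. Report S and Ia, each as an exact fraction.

S = 700/989 in ≈ 0.708 in; Ia = 140/989 in ≈ 0.142 in

Wet (AMC III): CN(III) = 23·86/(10 + 0.13·86) = 1978/(1059/50) = 98900/1059 ≈ 93.390
Max retention: S = 1000/(98900/1059) − 10 = 700/989 in (≈ 0.708 in)
Ia = 0.2S: 0.2·0.708 = 0.142 in (exactly 140/989)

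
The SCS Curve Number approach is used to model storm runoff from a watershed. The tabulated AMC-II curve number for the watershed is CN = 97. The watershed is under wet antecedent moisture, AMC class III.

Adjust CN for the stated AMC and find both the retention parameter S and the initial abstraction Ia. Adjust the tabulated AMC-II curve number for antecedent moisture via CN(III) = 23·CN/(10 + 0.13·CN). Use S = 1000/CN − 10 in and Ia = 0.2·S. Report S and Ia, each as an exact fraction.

S = 300/2231 in ≈ 0.134 in; Ia = 60/2231 in ≈ 0.027 in

Adjust CN=97 to AMC III: 23·97/(10 + 0.13·97) → 2231 ÷ (2261/100) = 223100/2261 ≈ 98.673
Max retention: S = 1000/(223100/2261) − 10 = 300/2231 in (≈ 0.134 in)
Initial abstraction Ia = S/5 = (300/2231)/5 = 60/2231 ≈ 0.027 in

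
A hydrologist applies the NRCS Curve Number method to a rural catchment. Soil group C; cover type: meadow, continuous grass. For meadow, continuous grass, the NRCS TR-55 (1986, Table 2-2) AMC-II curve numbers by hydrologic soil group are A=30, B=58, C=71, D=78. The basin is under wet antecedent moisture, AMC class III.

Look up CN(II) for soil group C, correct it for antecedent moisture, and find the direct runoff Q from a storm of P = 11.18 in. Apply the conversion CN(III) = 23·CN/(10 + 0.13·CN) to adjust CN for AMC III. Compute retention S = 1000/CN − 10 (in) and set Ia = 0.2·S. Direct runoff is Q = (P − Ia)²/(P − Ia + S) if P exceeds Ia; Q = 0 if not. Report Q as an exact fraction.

Q = 781185519409/84005357550 in ≈ 9.299 in

NRCS table: meadow, continuous grass, soil group C → CN(II) = 71
CN(III) from CN(II)=71: (23·71)/(10 + 0.13·71) = 163300/1923 ≈ 84.919
Retention S: 1000/CN − 10 with CN=84.919 → S = 2900/1633 ≈ 1.776 in
Ia = 0.2·(2900/1633) = 580/1633 in ≈ 0.355 in
Excess rainfall: 11.180 − 0.355 = 10.825 in; P > Ia so Q > 0
Q: (883847/81650)² ÷ (1028847/81650) = 781185519409/84005357550 in (≈ 9.299 in)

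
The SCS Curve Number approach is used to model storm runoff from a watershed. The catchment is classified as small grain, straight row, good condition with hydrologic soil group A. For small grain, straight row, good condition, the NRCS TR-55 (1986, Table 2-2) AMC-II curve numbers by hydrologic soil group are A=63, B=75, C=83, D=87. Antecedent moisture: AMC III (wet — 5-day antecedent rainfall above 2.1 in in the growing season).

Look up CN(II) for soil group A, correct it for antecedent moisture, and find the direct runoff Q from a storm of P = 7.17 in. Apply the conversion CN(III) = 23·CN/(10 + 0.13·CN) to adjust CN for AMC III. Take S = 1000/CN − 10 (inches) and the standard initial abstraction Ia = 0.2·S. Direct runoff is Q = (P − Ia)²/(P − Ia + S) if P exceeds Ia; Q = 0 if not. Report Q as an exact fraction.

Q = 931095694489/193431791700 in ≈ 4.814 in

NRCS table: small grain, straight row, good condition, soil group A → CN(II) = 63
CN(III) from CN(II)=63: (23·63)/(10 + 0.13·63) = 144900/1819 ≈ 79.659
Max retention: S = 1000/(144900/1819) − 10 = 3700/1449 in (≈ 2.553 in)
Initial abstraction Ia = S/5 = (3700/1449)/5 = 740/1449 ≈ 0.511 in
Since P=7.170 > Ia=0.511: effective rainfall P−Ia = 964933/144900 in
Q: (964933/144900)² ÷ (1334933/144900) = 931095694489/193431791700 in (≈ 4.814 in)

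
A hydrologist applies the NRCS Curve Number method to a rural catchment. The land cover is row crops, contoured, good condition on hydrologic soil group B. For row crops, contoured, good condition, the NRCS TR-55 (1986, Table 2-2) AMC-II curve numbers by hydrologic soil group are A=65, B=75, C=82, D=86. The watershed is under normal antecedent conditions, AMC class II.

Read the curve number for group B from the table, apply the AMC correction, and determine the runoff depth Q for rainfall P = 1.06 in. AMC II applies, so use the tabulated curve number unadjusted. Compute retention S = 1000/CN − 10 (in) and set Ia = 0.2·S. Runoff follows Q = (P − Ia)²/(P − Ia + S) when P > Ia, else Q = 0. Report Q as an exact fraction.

NRCS table: row crops, contoured, good condition, soil group B → CN(II) = 75
AMC II — tabulated CN = 75 applies directly.
Max retention: S = 1000/75 − 10 = 10/3 in (≈ 3.333 in)
Initial abstraction Ia = S/5 = (10/3)/5 = 2/3 ≈ 0.667 in
P − Ia = 1.060 − 0.667 = 59/150 ≈ 0.393 in (> 0, runoff occurs)
Q = (59/150)²/((59/150) + 10/3) = (3481/22500)/(559/150) = 3481/83850 in ≈ 0.042 in

Q = 3481/83850 in ≈ 0.042 in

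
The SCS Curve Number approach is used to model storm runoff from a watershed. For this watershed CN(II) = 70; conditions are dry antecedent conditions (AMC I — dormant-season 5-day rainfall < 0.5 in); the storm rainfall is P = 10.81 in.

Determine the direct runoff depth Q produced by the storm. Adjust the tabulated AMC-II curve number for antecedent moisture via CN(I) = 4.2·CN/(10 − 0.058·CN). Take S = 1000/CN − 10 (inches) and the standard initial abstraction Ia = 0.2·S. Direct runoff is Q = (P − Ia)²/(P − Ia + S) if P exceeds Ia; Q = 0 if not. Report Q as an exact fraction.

Q = 1846334961/455548100 in ≈ 4.053 in

Dry (AMC I): CN(I) = 4.2·70/(10 − 0.058·70) = 294/(297/50) = 4900/99 ≈ 49.495
Retention S: 1000/CN − 10 with CN=49.495 → S = 500/49 ≈ 10.204 in
Ia = 0.2S: 0.2·10.204 = 2.041 in (exactly 100/49)
Excess rainfall: 10.810 − 2.041 = 8.769 in; P > Ia so Q > 0
Runoff Q = (P−Ia)²/(P−Ia+S) = (8.769)²/(8.769+10.204) = 1846334961/455548100 ≈ 4.053 in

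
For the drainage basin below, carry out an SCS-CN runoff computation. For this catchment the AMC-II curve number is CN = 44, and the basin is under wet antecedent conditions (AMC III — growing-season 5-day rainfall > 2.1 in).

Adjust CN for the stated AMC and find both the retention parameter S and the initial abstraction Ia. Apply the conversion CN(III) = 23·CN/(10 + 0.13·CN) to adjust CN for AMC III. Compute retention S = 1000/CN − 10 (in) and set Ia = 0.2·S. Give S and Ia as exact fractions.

Adjust CN=44 to AMC III: 23·44/(10 + 0.13·44) → 1012 ÷ (393/25) = 25300/393 ≈ 64.377
Retention S: 1000/CN − 10 with CN=64.377 → S = 1400/253 ≈ 5.534 in
Ia = 0.2S: 0.2·5.534 = 1.107 in (exactly 280/253)

S = 1400/253 in ≈ 5.534 in; Ia = 280/253 in ≈ 1.107 in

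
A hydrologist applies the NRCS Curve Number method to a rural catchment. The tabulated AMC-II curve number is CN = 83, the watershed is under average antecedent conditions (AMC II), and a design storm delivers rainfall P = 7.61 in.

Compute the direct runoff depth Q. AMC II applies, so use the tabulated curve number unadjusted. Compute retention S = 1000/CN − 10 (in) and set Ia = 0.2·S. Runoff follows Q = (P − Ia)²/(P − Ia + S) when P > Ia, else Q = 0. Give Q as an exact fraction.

Q = 3571616169/637132900 in ≈ 5.606 in

Average conditions: CN = 83 (no AMC adjustment).
S = 1000/83 − 10 = 170/83 in ≈ 2.048 in
Ia = 0.2·(170/83) = 34/83 in ≈ 0.410 in
Since P=7.610 > Ia=0.410: effective rainfall P−Ia = 59763/8300 in
Q: (59763/8300)² ÷ (76763/8300) = 3571616169/637132900 in (≈ 5.606 in)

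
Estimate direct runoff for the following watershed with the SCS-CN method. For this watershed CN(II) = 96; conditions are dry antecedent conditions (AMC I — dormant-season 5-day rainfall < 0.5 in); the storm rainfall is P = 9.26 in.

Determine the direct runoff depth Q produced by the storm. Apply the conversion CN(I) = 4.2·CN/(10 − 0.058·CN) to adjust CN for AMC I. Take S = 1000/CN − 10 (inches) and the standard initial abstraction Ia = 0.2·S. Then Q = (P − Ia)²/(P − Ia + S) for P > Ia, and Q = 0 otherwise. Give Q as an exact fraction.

Q = 407379968/49878675 in ≈ 8.167 in

CN(I) from CN(II)=96: (4.2·96)/(10 − 0.058·96) = 25200/277 ≈ 90.975
S = 1000/(25200/277) − 10 = 125/126 in ≈ 0.992 in
Ia = 0.2·(125/126) = 25/126 in ≈ 0.198 in
Since P=9.260 > Ia=0.198: effective rainfall P−Ia = 14272/1575 in
Q: (14272/1575)² ÷ (31669/3150) = 407379968/49878675 in (≈ 8.167 in)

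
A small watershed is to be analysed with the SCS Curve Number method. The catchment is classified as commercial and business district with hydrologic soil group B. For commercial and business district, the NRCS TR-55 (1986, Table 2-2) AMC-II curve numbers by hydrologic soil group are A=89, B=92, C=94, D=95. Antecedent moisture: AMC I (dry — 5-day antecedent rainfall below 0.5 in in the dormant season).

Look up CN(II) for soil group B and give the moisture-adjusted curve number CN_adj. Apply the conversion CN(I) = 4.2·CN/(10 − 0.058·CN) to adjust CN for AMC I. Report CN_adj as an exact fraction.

CN_adj = 48300/583 ≈ 82.847

NRCS table: commercial and business district, soil group B → CN(II) = 92
Dry (AMC I): CN(I) = 4.2·92/(10 − 0.058·92) = (1932/5)/(583/125) = 48300/583 ≈ 82.847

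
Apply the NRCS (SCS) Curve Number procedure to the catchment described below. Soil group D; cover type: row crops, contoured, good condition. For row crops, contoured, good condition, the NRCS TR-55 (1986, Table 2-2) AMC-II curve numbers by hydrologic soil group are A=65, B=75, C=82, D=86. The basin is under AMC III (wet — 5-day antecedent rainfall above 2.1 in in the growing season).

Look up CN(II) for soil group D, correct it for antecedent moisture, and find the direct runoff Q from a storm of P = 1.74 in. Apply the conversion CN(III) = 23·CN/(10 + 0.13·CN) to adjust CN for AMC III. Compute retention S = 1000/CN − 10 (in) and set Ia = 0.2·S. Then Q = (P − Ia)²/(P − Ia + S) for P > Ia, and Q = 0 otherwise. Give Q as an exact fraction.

NRCS table: row crops, contoured, good condition, soil group D → CN(II) = 86
Adjust CN=86 to AMC III: 23·86/(10 + 0.13·86) → 1978 ÷ (1059/50) = 98900/1059 ≈ 93.390
Max retention: S = 1000/(98900/1059) − 10 = 700/989 in (≈ 0.708 in)
Ia = 0.2·(700/989) = 140/989 in ≈ 0.142 in
Since P=1.740 > Ia=0.142: effective rainfall P−Ia = 79043/49450 in
Q = (79043/49450)²/((79043/49450) + 700/989) = (6247795849/2445302500)/(114043/49450) = 6247795849/5639426350 in ≈ 1.108 in

Q = 6247795849/5639426350 in ≈ 1.108 in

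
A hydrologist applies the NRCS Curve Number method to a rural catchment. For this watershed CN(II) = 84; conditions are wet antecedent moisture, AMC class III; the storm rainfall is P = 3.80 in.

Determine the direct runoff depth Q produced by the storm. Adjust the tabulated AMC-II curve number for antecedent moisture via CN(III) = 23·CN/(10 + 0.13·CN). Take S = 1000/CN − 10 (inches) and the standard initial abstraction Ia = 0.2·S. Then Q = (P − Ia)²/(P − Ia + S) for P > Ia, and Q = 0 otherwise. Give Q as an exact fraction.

Adjust CN=84 to AMC III: 23·84/(10 + 0.13·84) → 1932 ÷ (523/25) = 48300/523 ≈ 92.352
S = 1000/(48300/523) − 10 = 400/483 in ≈ 0.828 in
Ia = 0.2S: 0.2·0.828 = 0.166 in (exactly 80/483)
Excess rainfall: 3.800 − 0.166 = 3.634 in; P > Ia so Q > 0
Runoff Q = (P−Ia)²/(P−Ia+S) = (3.634)²/(3.634+0.828) = 77035729/26026455 ≈ 2.960 in

Q = 77035729/26026455 in ≈ 2.960 in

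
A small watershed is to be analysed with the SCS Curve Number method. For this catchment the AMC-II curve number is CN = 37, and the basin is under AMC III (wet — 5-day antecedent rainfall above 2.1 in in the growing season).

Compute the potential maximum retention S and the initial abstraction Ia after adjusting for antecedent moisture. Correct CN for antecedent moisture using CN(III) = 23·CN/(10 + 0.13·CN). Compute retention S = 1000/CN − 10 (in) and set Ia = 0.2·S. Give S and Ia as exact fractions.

S = 6300/851 in ≈ 7.403 in; Ia = 1260/851 in ≈ 1.481 in

Wet (AMC III): CN(III) = 23·37/(10 + 0.13·37) = 851/(1481/100) = 85100/1481 ≈ 57.461
Retention S: 1000/CN − 10 with CN=57.461 → S = 6300/851 ≈ 7.403 in
Initial abstraction Ia = S/5 = (6300/851)/5 = 1260/851 ≈ 1.481 in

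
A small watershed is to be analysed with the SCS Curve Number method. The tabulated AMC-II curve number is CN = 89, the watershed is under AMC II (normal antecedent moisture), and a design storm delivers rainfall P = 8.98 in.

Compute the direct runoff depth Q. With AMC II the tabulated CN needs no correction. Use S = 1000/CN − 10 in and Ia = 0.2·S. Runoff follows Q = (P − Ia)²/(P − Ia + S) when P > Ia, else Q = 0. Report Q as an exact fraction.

Q = 1510177321/197406450 in ≈ 7.650 in

AMC II — tabulated CN = 89 applies directly.
Max retention: S = 1000/89 − 10 = 110/89 in (≈ 1.236 in)
Ia = 0.2S: 0.2·1.236 = 0.247 in (exactly 22/89)
Since P=8.980 > Ia=0.247: effective rainfall P−Ia = 38861/4450 in
Runoff Q = (P−Ia)²/(P−Ia+S) = (8.733)²/(8.733+1.236) = 1510177321/197406450 ≈ 7.650 in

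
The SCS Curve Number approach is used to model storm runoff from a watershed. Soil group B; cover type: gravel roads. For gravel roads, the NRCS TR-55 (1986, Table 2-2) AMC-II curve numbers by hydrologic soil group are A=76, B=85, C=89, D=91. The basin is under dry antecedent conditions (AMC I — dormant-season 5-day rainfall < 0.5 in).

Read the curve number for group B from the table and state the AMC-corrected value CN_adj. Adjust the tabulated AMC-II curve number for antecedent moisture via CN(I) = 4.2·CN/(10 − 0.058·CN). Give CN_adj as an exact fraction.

NRCS table: gravel roads, soil group B → CN(II) = 85
Adjust CN=85 to AMC I: 4.2·85/(10 − 0.058·85) → 357 ÷ (507/100) = 11900/169 ≈ 70.414

CN_adj = 11900/169 ≈ 70.414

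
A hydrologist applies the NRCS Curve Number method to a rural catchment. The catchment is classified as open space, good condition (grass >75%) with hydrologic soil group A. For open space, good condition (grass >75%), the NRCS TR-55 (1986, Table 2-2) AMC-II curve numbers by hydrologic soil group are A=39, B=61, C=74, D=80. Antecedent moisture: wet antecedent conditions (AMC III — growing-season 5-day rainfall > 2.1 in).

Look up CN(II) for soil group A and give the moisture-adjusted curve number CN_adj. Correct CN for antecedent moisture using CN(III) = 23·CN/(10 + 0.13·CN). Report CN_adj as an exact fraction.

CN_adj = 89700/1507 ≈ 59.522

NRCS table: open space, good condition (grass >75%), soil group A → CN(II) = 39
Adjust CN=39 to AMC III: 23·39/(10 + 0.13·39) → 897 ÷ (1507/100) = 89700/1507 ≈ 59.522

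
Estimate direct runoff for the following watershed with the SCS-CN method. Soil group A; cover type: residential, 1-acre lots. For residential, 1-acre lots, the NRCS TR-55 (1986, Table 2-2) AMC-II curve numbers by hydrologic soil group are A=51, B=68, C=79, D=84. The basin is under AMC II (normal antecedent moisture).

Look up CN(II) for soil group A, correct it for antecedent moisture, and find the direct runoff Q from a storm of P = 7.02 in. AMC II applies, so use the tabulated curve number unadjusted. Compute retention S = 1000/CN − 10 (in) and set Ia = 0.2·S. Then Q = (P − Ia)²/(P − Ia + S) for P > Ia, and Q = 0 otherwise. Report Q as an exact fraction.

NRCS table: residential, 1-acre lots, soil group A → CN(II) = 51
CN(II) = 51; AMC II needs no correction.
Max retention: S = 1000/51 − 10 = 490/51 in (≈ 9.608 in)
Initial abstraction Ia = S/5 = (490/51)/5 = 98/51 ≈ 1.922 in
Excess rainfall: 7.020 − 1.922 = 5.098 in; P > Ia so Q > 0
Q = (13001/2550)²/((13001/2550) + 490/51) = (169026001/6502500)/(37501/2550) = 169026001/95627550 in ≈ 1.768 in

Q = 169026001/95627550 in ≈ 1.768 in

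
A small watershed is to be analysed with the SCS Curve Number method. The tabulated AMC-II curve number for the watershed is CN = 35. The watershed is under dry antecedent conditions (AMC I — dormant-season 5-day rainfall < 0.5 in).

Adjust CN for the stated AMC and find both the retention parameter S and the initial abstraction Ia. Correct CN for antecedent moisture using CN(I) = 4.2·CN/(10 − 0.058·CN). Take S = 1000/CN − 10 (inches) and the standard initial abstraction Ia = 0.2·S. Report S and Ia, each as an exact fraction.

CN(I) from CN(II)=35: (4.2·35)/(10 − 0.058·35) = 14700/797 ≈ 18.444
Retention S: 1000/CN − 10 with CN=18.444 → S = 6500/147 ≈ 44.218 in
Initial abstraction Ia = S/5 = (6500/147)/5 = 1300/147 ≈ 8.844 in

S = 6500/147 in ≈ 44.218 in; Ia = 1300/147 in ≈ 8.844 in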